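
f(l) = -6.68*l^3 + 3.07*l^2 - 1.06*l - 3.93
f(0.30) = -4.15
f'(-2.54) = -145.95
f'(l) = -20.04*l^2 + 6.14*l - 1.06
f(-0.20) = -3.54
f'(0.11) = -0.63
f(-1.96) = 60.24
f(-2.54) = 128.03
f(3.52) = -260.97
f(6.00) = -1342.65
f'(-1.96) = -90.08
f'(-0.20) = -3.09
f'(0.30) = -1.02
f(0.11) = -4.02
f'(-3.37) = -249.34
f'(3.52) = -227.75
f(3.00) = -159.84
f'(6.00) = -685.66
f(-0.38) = -2.72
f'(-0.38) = -6.29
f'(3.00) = -163.00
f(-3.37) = 290.17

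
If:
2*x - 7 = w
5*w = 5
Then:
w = 1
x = 4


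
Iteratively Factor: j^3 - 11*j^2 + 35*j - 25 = (j - 1)*(j^2 - 10*j + 25) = (j - 5)*(j - 1)*(j - 5)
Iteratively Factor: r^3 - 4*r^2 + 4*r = (r - 2)*(r^2 - 2*r) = r*(r - 2)*(r - 2)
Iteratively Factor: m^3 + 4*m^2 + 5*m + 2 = (m + 2)*(m^2 + 2*m + 1) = (m + 1)*(m + 2)*(m + 1)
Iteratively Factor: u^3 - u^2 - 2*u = (u - 2)*(u^2 + u) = (u - 2)*(u + 1)*(u)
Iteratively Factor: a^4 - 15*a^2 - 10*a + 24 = (a + 2)*(a^3 - 2*a^2 - 11*a + 12) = (a + 2)*(a + 3)*(a^2 - 5*a + 4) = (a - 1)*(a + 2)*(a + 3)*(a - 4)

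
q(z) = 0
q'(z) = 0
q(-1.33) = 0.00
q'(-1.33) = 0.00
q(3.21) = 0.00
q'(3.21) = 0.00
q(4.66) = 0.00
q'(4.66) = 0.00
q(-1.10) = 0.00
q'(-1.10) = 0.00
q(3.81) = 0.00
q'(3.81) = 0.00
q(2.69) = 0.00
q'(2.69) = 0.00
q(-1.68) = 0.00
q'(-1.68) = 0.00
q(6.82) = 0.00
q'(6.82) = 0.00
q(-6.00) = 0.00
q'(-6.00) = 0.00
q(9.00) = 0.00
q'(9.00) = 0.00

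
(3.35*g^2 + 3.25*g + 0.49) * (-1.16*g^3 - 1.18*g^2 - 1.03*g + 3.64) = -3.886*g^5 - 7.723*g^4 - 7.8539*g^3 + 8.2683*g^2 + 11.3253*g + 1.7836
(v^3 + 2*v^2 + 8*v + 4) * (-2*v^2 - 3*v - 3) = -2*v^5 - 7*v^4 - 25*v^3 - 38*v^2 - 36*v - 12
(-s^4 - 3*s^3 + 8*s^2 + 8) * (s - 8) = -s^5 + 5*s^4 + 32*s^3 - 64*s^2 + 8*s - 64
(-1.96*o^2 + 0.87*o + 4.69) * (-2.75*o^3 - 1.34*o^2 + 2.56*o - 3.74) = 5.39*o^5 + 0.2339*o^4 - 19.0809*o^3 + 3.273*o^2 + 8.7526*o - 17.5406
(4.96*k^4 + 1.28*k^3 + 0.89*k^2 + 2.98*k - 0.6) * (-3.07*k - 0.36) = -15.2272*k^5 - 5.7152*k^4 - 3.1931*k^3 - 9.469*k^2 + 0.7692*k + 0.216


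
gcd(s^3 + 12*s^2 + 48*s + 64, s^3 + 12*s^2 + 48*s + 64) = s^3 + 12*s^2 + 48*s + 64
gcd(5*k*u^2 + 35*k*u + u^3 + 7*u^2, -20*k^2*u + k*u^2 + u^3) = 5*k*u + u^2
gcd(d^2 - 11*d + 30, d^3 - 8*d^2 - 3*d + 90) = d^2 - 11*d + 30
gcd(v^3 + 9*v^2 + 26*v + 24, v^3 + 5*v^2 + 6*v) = v^2 + 5*v + 6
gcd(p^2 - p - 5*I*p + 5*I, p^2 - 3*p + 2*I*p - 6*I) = 1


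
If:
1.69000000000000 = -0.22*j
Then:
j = -7.68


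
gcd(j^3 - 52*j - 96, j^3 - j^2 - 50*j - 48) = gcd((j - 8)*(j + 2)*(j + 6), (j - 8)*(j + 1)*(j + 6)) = j^2 - 2*j - 48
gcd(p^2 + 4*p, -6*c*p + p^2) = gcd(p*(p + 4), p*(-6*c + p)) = p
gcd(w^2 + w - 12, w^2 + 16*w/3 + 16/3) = w + 4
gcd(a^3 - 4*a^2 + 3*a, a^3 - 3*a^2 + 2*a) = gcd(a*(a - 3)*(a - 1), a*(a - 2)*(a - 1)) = a^2 - a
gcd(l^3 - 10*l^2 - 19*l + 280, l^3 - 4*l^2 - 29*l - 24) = l - 8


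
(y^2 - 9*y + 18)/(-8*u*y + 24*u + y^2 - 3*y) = (y - 6)/(-8*u + y)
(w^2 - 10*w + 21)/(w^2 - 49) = (w - 3)/(w + 7)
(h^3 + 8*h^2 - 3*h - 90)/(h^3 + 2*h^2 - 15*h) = (h + 6)/h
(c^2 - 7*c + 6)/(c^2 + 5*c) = (c^2 - 7*c + 6)/(c*(c + 5))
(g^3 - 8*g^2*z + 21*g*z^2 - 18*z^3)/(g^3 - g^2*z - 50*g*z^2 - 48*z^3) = (-g^3 + 8*g^2*z - 21*g*z^2 + 18*z^3)/(-g^3 + g^2*z + 50*g*z^2 + 48*z^3)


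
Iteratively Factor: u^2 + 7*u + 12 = (u + 3)*(u + 4)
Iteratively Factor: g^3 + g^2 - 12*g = (g)*(g^2 + g - 12) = g*(g + 4)*(g - 3)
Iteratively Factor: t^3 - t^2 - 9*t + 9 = (t - 3)*(t^2 + 2*t - 3) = (t - 3)*(t - 1)*(t + 3)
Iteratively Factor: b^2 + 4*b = (b + 4)*(b)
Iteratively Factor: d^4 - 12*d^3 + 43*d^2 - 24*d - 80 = (d + 1)*(d^3 - 13*d^2 + 56*d - 80) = (d - 5)*(d + 1)*(d^2 - 8*d + 16) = (d - 5)*(d - 4)*(d + 1)*(d - 4)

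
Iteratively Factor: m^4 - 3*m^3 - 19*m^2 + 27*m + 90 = (m - 3)*(m^3 - 19*m - 30) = (m - 3)*(m + 2)*(m^2 - 2*m - 15) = (m - 3)*(m + 2)*(m + 3)*(m - 5)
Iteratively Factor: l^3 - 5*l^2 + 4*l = (l)*(l^2 - 5*l + 4) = l*(l - 4)*(l - 1)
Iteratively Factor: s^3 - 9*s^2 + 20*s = (s - 4)*(s^2 - 5*s) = s*(s - 4)*(s - 5)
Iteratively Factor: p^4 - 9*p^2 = (p)*(p^3 - 9*p) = p*(p + 3)*(p^2 - 3*p) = p^2*(p + 3)*(p - 3)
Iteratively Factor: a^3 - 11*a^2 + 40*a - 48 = (a - 4)*(a^2 - 7*a + 12) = (a - 4)^2*(a - 3)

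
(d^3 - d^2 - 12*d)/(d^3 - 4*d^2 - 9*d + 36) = d/(d - 3)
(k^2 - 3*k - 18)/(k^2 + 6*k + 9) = (k - 6)/(k + 3)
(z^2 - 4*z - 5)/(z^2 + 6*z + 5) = (z - 5)/(z + 5)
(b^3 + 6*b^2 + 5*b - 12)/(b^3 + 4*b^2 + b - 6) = (b + 4)/(b + 2)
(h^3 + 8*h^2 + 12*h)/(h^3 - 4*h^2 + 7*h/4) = 4*(h^2 + 8*h + 12)/(4*h^2 - 16*h + 7)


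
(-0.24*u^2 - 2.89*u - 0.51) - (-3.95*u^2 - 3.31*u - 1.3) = 3.71*u^2 + 0.42*u + 0.79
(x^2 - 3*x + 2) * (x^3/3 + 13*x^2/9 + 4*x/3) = x^5/3 + 4*x^4/9 - 7*x^3/3 - 10*x^2/9 + 8*x/3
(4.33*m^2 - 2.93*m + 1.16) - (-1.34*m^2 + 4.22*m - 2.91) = 5.67*m^2 - 7.15*m + 4.07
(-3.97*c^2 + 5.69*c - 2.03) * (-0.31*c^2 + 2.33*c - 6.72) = 1.2307*c^4 - 11.014*c^3 + 40.5654*c^2 - 42.9667*c + 13.6416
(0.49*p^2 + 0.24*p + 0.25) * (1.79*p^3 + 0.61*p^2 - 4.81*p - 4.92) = 0.8771*p^5 + 0.7285*p^4 - 1.763*p^3 - 3.4127*p^2 - 2.3833*p - 1.23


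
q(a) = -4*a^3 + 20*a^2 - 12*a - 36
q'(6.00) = -204.00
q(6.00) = -252.00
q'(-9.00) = -1344.00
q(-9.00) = 4608.00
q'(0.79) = 12.11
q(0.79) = -34.97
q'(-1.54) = -102.06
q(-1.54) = 44.52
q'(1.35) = 20.13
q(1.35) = -25.59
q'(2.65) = 9.73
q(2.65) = -1.79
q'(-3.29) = -273.49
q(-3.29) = 362.41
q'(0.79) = 12.11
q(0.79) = -34.97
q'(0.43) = 2.98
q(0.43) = -37.78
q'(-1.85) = -127.07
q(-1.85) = 79.98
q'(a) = -12*a^2 + 40*a - 12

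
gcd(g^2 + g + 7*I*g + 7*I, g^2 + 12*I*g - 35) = g + 7*I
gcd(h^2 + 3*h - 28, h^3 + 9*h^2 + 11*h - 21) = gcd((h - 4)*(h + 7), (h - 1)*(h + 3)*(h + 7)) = h + 7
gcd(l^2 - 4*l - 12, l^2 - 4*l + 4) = 1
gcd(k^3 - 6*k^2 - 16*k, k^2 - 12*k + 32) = k - 8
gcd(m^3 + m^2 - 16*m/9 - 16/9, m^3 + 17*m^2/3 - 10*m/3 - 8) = m^2 - m/3 - 4/3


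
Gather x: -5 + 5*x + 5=5*x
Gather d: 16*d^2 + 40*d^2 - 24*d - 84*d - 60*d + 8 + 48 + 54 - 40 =56*d^2 - 168*d + 70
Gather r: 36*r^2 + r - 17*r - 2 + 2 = 36*r^2 - 16*r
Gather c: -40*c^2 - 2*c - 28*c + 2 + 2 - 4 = -40*c^2 - 30*c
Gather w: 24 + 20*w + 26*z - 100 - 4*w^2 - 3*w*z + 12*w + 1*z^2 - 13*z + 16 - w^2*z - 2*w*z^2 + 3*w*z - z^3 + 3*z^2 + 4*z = w^2*(-z - 4) + w*(32 - 2*z^2) - z^3 + 4*z^2 + 17*z - 60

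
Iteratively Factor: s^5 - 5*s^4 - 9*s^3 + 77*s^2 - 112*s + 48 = (s - 1)*(s^4 - 4*s^3 - 13*s^2 + 64*s - 48) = (s - 1)*(s + 4)*(s^3 - 8*s^2 + 19*s - 12) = (s - 3)*(s - 1)*(s + 4)*(s^2 - 5*s + 4) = (s - 4)*(s - 3)*(s - 1)*(s + 4)*(s - 1)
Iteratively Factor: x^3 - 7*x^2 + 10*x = (x - 2)*(x^2 - 5*x) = (x - 5)*(x - 2)*(x)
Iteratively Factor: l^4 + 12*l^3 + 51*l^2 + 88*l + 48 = (l + 4)*(l^3 + 8*l^2 + 19*l + 12) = (l + 1)*(l + 4)*(l^2 + 7*l + 12) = (l + 1)*(l + 4)^2*(l + 3)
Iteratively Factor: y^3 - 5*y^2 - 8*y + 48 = (y + 3)*(y^2 - 8*y + 16) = (y - 4)*(y + 3)*(y - 4)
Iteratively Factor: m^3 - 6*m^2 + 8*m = (m)*(m^2 - 6*m + 8) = m*(m - 2)*(m - 4)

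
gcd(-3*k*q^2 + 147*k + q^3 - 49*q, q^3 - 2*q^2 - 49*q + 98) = q^2 - 49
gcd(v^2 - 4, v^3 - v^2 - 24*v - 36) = v + 2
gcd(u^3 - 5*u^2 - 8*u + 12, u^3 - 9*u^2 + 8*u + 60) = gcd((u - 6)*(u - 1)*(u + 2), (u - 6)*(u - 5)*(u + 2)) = u^2 - 4*u - 12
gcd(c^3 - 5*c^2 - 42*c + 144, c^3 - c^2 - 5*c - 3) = c - 3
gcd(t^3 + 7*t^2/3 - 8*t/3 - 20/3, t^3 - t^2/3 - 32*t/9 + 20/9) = t^2 + t/3 - 10/3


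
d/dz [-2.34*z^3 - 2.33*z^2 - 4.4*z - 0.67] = -7.02*z^2 - 4.66*z - 4.4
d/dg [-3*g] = -3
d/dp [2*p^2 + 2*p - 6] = 4*p + 2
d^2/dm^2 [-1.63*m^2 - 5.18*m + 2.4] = -3.26000000000000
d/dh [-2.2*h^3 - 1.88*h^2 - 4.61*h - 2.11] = -6.6*h^2 - 3.76*h - 4.61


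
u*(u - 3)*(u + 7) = u^3 + 4*u^2 - 21*u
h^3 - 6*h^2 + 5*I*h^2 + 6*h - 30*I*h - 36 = (h - 6)*(h - I)*(h + 6*I)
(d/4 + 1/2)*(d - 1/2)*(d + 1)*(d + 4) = d^4/4 + 13*d^3/8 + 21*d^2/8 + d/4 - 1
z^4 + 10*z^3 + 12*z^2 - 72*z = z*(z - 2)*(z + 6)^2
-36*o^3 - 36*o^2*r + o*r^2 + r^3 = (-6*o + r)*(o + r)*(6*o + r)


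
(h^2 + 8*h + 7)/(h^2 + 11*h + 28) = (h + 1)/(h + 4)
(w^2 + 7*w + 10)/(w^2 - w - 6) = (w + 5)/(w - 3)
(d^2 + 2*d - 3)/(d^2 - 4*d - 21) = (d - 1)/(d - 7)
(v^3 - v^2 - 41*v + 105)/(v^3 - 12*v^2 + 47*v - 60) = (v + 7)/(v - 4)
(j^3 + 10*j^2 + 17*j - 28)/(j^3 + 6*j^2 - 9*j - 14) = (j^2 + 3*j - 4)/(j^2 - j - 2)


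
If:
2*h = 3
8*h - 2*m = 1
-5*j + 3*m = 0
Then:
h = 3/2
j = 33/10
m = 11/2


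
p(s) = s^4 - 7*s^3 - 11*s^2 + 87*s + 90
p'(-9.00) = -4332.00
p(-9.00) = 10080.00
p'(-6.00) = -1401.00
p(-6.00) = 1980.00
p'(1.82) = 1.51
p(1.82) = 180.68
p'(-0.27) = 91.33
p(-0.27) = 65.85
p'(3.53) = -76.39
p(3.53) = 107.41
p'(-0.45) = 92.28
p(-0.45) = 49.30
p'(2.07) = -13.04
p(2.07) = 179.23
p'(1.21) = 36.72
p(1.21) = 168.91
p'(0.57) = 68.38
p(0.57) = 134.83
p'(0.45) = 73.21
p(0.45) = 126.33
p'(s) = 4*s^3 - 21*s^2 - 22*s + 87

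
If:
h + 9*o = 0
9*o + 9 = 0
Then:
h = 9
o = -1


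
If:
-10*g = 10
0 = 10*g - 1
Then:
No Solution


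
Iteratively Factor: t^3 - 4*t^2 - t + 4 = (t - 1)*(t^2 - 3*t - 4) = (t - 1)*(t + 1)*(t - 4)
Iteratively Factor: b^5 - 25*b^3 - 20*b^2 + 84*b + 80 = (b + 2)*(b^4 - 2*b^3 - 21*b^2 + 22*b + 40) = (b + 1)*(b + 2)*(b^3 - 3*b^2 - 18*b + 40) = (b - 5)*(b + 1)*(b + 2)*(b^2 + 2*b - 8) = (b - 5)*(b + 1)*(b + 2)*(b + 4)*(b - 2)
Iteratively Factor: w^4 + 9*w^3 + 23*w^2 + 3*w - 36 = (w + 4)*(w^3 + 5*w^2 + 3*w - 9) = (w + 3)*(w + 4)*(w^2 + 2*w - 3) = (w - 1)*(w + 3)*(w + 4)*(w + 3)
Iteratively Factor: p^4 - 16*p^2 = (p - 4)*(p^3 + 4*p^2) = p*(p - 4)*(p^2 + 4*p) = p^2*(p - 4)*(p + 4)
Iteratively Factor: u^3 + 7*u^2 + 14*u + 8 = (u + 1)*(u^2 + 6*u + 8) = (u + 1)*(u + 2)*(u + 4)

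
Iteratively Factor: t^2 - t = (t)*(t - 1)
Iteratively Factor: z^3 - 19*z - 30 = (z - 5)*(z^2 + 5*z + 6) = (z - 5)*(z + 3)*(z + 2)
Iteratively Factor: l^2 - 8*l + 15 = (l - 5)*(l - 3)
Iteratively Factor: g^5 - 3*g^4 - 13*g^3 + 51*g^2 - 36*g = (g)*(g^4 - 3*g^3 - 13*g^2 + 51*g - 36) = g*(g - 3)*(g^3 - 13*g + 12) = g*(g - 3)*(g - 1)*(g^2 + g - 12) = g*(g - 3)^2*(g - 1)*(g + 4)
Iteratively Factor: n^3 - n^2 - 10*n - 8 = (n + 2)*(n^2 - 3*n - 4) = (n + 1)*(n + 2)*(n - 4)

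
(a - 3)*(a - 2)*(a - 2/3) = a^3 - 17*a^2/3 + 28*a/3 - 4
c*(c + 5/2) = c^2 + 5*c/2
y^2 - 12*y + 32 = (y - 8)*(y - 4)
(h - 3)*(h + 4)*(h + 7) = h^3 + 8*h^2 - 5*h - 84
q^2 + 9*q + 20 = (q + 4)*(q + 5)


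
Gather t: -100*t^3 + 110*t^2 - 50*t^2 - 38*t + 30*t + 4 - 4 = -100*t^3 + 60*t^2 - 8*t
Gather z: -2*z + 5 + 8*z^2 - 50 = 8*z^2 - 2*z - 45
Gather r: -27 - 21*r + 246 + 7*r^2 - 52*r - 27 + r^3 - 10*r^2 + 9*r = r^3 - 3*r^2 - 64*r + 192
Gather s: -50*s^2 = -50*s^2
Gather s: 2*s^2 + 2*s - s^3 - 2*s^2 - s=-s^3 + s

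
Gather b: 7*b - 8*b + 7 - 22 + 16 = 1 - b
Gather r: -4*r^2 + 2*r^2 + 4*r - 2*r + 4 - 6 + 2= -2*r^2 + 2*r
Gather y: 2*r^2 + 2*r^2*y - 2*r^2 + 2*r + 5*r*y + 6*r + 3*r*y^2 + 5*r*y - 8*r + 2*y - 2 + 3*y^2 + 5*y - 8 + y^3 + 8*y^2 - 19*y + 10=y^3 + y^2*(3*r + 11) + y*(2*r^2 + 10*r - 12)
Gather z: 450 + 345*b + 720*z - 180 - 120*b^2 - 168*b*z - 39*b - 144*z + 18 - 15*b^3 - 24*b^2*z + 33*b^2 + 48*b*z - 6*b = -15*b^3 - 87*b^2 + 300*b + z*(-24*b^2 - 120*b + 576) + 288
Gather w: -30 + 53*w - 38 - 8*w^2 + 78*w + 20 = -8*w^2 + 131*w - 48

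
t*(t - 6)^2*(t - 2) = t^4 - 14*t^3 + 60*t^2 - 72*t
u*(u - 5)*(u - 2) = u^3 - 7*u^2 + 10*u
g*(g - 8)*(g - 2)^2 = g^4 - 12*g^3 + 36*g^2 - 32*g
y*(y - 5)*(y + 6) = y^3 + y^2 - 30*y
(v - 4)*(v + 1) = v^2 - 3*v - 4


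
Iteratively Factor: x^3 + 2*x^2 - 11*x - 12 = (x + 1)*(x^2 + x - 12) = (x + 1)*(x + 4)*(x - 3)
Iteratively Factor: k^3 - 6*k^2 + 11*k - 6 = (k - 1)*(k^2 - 5*k + 6) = (k - 2)*(k - 1)*(k - 3)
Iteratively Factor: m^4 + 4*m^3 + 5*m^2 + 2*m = (m)*(m^3 + 4*m^2 + 5*m + 2) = m*(m + 2)*(m^2 + 2*m + 1) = m*(m + 1)*(m + 2)*(m + 1)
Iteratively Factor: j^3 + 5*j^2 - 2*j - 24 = (j + 3)*(j^2 + 2*j - 8) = (j + 3)*(j + 4)*(j - 2)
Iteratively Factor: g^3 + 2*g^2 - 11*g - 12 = (g + 4)*(g^2 - 2*g - 3) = (g - 3)*(g + 4)*(g + 1)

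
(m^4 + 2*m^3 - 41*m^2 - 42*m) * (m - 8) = m^5 - 6*m^4 - 57*m^3 + 286*m^2 + 336*m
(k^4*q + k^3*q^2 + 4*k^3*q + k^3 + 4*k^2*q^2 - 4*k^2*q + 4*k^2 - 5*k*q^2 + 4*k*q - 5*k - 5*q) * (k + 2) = k^5*q + k^4*q^2 + 6*k^4*q + k^4 + 6*k^3*q^2 + 4*k^3*q + 6*k^3 + 3*k^2*q^2 - 4*k^2*q + 3*k^2 - 10*k*q^2 + 3*k*q - 10*k - 10*q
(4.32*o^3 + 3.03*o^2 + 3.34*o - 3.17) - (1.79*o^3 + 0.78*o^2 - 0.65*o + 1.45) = 2.53*o^3 + 2.25*o^2 + 3.99*o - 4.62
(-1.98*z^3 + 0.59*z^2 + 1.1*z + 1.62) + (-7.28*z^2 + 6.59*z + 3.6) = -1.98*z^3 - 6.69*z^2 + 7.69*z + 5.22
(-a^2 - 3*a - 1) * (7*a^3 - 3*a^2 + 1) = -7*a^5 - 18*a^4 + 2*a^3 + 2*a^2 - 3*a - 1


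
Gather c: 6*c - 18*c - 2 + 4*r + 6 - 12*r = -12*c - 8*r + 4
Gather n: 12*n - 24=12*n - 24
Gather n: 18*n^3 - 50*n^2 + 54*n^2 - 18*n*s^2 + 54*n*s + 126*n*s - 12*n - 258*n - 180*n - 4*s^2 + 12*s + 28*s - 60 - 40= 18*n^3 + 4*n^2 + n*(-18*s^2 + 180*s - 450) - 4*s^2 + 40*s - 100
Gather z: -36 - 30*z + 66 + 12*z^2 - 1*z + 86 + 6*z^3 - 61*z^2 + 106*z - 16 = 6*z^3 - 49*z^2 + 75*z + 100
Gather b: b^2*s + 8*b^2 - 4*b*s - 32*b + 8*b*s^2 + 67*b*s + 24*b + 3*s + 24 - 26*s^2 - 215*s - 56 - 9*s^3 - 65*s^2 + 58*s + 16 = b^2*(s + 8) + b*(8*s^2 + 63*s - 8) - 9*s^3 - 91*s^2 - 154*s - 16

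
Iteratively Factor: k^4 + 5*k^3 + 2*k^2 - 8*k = (k + 2)*(k^3 + 3*k^2 - 4*k) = (k - 1)*(k + 2)*(k^2 + 4*k) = k*(k - 1)*(k + 2)*(k + 4)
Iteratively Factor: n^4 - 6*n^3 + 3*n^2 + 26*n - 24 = (n - 4)*(n^3 - 2*n^2 - 5*n + 6) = (n - 4)*(n - 3)*(n^2 + n - 2) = (n - 4)*(n - 3)*(n + 2)*(n - 1)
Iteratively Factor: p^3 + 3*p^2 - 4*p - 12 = (p + 3)*(p^2 - 4) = (p - 2)*(p + 3)*(p + 2)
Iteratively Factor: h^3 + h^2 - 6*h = (h - 2)*(h^2 + 3*h) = h*(h - 2)*(h + 3)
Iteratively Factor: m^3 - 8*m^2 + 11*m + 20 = (m + 1)*(m^2 - 9*m + 20) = (m - 5)*(m + 1)*(m - 4)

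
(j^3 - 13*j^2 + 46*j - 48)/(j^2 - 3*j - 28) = (-j^3 + 13*j^2 - 46*j + 48)/(-j^2 + 3*j + 28)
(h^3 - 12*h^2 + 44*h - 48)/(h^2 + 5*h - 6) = (h^3 - 12*h^2 + 44*h - 48)/(h^2 + 5*h - 6)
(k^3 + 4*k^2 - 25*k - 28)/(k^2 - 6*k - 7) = (k^2 + 3*k - 28)/(k - 7)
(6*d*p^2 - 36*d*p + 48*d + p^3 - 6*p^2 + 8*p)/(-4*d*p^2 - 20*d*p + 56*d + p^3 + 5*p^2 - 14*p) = (6*d*p - 24*d + p^2 - 4*p)/(-4*d*p - 28*d + p^2 + 7*p)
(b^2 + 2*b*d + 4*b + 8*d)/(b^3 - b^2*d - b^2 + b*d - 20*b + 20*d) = (b + 2*d)/(b^2 - b*d - 5*b + 5*d)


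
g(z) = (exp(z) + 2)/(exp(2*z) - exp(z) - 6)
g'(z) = (exp(z) + 2)*(-2*exp(2*z) + exp(z))/(exp(2*z) - exp(z) - 6)^2 + exp(z)/(exp(2*z) - exp(z) - 6)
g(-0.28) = -0.45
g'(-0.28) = -0.15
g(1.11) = 29.10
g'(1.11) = -2570.40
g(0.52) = -0.76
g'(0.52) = -0.97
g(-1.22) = -0.37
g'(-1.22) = -0.04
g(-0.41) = -0.43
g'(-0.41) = -0.12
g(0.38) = -0.65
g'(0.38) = -0.62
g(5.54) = 0.00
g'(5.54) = -0.00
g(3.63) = 0.03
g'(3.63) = -0.03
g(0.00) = -0.50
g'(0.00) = -0.25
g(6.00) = 0.00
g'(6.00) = 0.00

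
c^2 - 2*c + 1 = (c - 1)^2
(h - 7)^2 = h^2 - 14*h + 49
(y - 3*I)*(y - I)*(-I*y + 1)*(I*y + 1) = y^4 - 4*I*y^3 - 2*y^2 - 4*I*y - 3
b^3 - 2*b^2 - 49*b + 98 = (b - 7)*(b - 2)*(b + 7)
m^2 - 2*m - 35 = (m - 7)*(m + 5)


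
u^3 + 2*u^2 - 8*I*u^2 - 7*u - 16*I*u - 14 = (u + 2)*(u - 7*I)*(u - I)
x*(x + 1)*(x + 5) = x^3 + 6*x^2 + 5*x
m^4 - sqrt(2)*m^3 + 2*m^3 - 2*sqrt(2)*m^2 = m^2*(m + 2)*(m - sqrt(2))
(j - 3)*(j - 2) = j^2 - 5*j + 6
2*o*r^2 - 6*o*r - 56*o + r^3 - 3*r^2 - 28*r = (2*o + r)*(r - 7)*(r + 4)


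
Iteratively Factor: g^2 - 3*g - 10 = (g - 5)*(g + 2)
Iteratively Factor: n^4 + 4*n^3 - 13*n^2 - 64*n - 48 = (n - 4)*(n^3 + 8*n^2 + 19*n + 12) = (n - 4)*(n + 4)*(n^2 + 4*n + 3) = (n - 4)*(n + 3)*(n + 4)*(n + 1)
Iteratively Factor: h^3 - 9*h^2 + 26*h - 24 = (h - 4)*(h^2 - 5*h + 6) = (h - 4)*(h - 3)*(h - 2)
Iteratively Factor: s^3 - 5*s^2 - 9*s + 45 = (s - 3)*(s^2 - 2*s - 15) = (s - 5)*(s - 3)*(s + 3)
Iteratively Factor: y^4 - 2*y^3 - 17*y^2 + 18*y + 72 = (y + 3)*(y^3 - 5*y^2 - 2*y + 24) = (y - 3)*(y + 3)*(y^2 - 2*y - 8) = (y - 3)*(y + 2)*(y + 3)*(y - 4)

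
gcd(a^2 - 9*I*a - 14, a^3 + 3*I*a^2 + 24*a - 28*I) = a - 2*I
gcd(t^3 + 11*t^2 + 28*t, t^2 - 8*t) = t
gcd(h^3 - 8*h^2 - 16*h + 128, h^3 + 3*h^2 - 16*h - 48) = h^2 - 16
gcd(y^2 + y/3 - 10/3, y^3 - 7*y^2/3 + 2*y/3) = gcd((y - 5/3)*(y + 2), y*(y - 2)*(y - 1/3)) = 1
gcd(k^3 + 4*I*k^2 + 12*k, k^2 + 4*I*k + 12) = k^2 + 4*I*k + 12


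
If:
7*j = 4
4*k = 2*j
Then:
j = 4/7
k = 2/7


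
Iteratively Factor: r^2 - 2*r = (r - 2)*(r)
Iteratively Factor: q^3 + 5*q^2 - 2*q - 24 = (q + 3)*(q^2 + 2*q - 8) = (q + 3)*(q + 4)*(q - 2)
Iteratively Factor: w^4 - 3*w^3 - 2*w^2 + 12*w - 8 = (w - 2)*(w^3 - w^2 - 4*w + 4) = (w - 2)*(w + 2)*(w^2 - 3*w + 2) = (w - 2)^2*(w + 2)*(w - 1)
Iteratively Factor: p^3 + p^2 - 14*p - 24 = (p + 2)*(p^2 - p - 12) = (p + 2)*(p + 3)*(p - 4)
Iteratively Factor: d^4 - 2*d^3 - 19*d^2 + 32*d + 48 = (d - 4)*(d^3 + 2*d^2 - 11*d - 12) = (d - 4)*(d - 3)*(d^2 + 5*d + 4) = (d - 4)*(d - 3)*(d + 4)*(d + 1)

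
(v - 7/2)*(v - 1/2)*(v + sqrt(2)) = v^3 - 4*v^2 + sqrt(2)*v^2 - 4*sqrt(2)*v + 7*v/4 + 7*sqrt(2)/4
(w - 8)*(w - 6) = w^2 - 14*w + 48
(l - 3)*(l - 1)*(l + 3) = l^3 - l^2 - 9*l + 9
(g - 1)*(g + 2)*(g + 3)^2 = g^4 + 7*g^3 + 13*g^2 - 3*g - 18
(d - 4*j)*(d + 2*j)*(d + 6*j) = d^3 + 4*d^2*j - 20*d*j^2 - 48*j^3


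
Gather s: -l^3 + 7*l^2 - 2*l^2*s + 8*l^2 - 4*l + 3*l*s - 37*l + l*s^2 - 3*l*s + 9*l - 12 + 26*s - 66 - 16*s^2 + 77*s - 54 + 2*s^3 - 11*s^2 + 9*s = -l^3 + 15*l^2 - 32*l + 2*s^3 + s^2*(l - 27) + s*(112 - 2*l^2) - 132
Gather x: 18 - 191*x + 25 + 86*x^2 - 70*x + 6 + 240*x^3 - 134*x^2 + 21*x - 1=240*x^3 - 48*x^2 - 240*x + 48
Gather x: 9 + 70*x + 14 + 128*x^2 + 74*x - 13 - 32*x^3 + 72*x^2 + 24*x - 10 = -32*x^3 + 200*x^2 + 168*x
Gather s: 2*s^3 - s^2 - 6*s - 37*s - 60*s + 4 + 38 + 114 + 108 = 2*s^3 - s^2 - 103*s + 264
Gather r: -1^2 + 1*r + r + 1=2*r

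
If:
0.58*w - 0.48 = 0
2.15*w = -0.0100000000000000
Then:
No Solution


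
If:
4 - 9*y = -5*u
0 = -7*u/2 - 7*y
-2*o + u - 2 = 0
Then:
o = -23/19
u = -8/19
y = 4/19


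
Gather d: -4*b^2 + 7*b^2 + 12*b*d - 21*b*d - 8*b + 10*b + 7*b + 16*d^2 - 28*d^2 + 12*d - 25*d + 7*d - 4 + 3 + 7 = 3*b^2 + 9*b - 12*d^2 + d*(-9*b - 6) + 6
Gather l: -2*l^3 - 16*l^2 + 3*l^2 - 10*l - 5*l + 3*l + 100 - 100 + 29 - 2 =-2*l^3 - 13*l^2 - 12*l + 27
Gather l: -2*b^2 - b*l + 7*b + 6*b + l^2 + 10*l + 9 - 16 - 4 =-2*b^2 + 13*b + l^2 + l*(10 - b) - 11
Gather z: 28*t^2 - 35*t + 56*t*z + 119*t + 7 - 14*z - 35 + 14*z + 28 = 28*t^2 + 56*t*z + 84*t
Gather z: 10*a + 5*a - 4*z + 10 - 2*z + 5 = 15*a - 6*z + 15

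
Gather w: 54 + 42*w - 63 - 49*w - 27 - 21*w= -28*w - 36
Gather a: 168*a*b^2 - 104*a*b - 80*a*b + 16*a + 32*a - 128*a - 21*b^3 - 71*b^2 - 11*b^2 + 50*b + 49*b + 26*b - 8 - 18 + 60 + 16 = a*(168*b^2 - 184*b - 80) - 21*b^3 - 82*b^2 + 125*b + 50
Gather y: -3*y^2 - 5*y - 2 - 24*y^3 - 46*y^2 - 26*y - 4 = -24*y^3 - 49*y^2 - 31*y - 6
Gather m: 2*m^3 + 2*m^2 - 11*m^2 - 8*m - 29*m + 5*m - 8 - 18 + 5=2*m^3 - 9*m^2 - 32*m - 21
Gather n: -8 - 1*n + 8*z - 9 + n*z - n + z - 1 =n*(z - 2) + 9*z - 18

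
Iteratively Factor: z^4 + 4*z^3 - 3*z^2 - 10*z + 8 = (z - 1)*(z^3 + 5*z^2 + 2*z - 8) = (z - 1)^2*(z^2 + 6*z + 8) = (z - 1)^2*(z + 2)*(z + 4)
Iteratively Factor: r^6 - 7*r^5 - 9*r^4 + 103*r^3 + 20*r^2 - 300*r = (r + 3)*(r^5 - 10*r^4 + 21*r^3 + 40*r^2 - 100*r) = (r - 5)*(r + 3)*(r^4 - 5*r^3 - 4*r^2 + 20*r) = (r - 5)*(r - 2)*(r + 3)*(r^3 - 3*r^2 - 10*r) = r*(r - 5)*(r - 2)*(r + 3)*(r^2 - 3*r - 10) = r*(r - 5)^2*(r - 2)*(r + 3)*(r + 2)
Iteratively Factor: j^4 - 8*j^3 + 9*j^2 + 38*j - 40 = (j - 5)*(j^3 - 3*j^2 - 6*j + 8) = (j - 5)*(j - 1)*(j^2 - 2*j - 8) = (j - 5)*(j - 1)*(j + 2)*(j - 4)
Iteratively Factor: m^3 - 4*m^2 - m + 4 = (m + 1)*(m^2 - 5*m + 4) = (m - 1)*(m + 1)*(m - 4)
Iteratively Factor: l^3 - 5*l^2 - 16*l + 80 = (l - 4)*(l^2 - l - 20) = (l - 5)*(l - 4)*(l + 4)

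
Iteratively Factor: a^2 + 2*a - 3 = (a + 3)*(a - 1)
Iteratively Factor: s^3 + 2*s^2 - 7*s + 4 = (s - 1)*(s^2 + 3*s - 4) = (s - 1)^2*(s + 4)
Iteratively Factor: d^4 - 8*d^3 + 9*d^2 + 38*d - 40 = (d - 1)*(d^3 - 7*d^2 + 2*d + 40) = (d - 5)*(d - 1)*(d^2 - 2*d - 8) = (d - 5)*(d - 1)*(d + 2)*(d - 4)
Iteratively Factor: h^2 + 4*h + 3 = (h + 1)*(h + 3)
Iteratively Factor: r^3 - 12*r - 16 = (r + 2)*(r^2 - 2*r - 8) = (r - 4)*(r + 2)*(r + 2)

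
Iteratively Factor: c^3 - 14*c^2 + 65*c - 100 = (c - 5)*(c^2 - 9*c + 20) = (c - 5)^2*(c - 4)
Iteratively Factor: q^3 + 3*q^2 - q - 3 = (q + 1)*(q^2 + 2*q - 3) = (q + 1)*(q + 3)*(q - 1)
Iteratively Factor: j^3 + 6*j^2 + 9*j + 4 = (j + 4)*(j^2 + 2*j + 1) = (j + 1)*(j + 4)*(j + 1)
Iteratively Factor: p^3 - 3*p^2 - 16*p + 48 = (p - 4)*(p^2 + p - 12) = (p - 4)*(p + 4)*(p - 3)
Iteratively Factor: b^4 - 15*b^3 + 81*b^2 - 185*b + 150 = (b - 5)*(b^3 - 10*b^2 + 31*b - 30) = (b - 5)*(b - 2)*(b^2 - 8*b + 15) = (b - 5)*(b - 3)*(b - 2)*(b - 5)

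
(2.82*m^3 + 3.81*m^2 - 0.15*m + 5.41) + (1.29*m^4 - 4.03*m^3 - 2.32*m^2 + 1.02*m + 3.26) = 1.29*m^4 - 1.21*m^3 + 1.49*m^2 + 0.87*m + 8.67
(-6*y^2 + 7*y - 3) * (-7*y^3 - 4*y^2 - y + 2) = 42*y^5 - 25*y^4 - y^3 - 7*y^2 + 17*y - 6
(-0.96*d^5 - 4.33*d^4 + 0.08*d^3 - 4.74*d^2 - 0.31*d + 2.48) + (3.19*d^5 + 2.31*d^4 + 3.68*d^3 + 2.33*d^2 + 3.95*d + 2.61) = 2.23*d^5 - 2.02*d^4 + 3.76*d^3 - 2.41*d^2 + 3.64*d + 5.09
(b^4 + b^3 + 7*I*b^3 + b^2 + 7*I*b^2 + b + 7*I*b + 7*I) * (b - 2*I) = b^5 + b^4 + 5*I*b^4 + 15*b^3 + 5*I*b^3 + 15*b^2 + 5*I*b^2 + 14*b + 5*I*b + 14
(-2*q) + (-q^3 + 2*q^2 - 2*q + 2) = -q^3 + 2*q^2 - 4*q + 2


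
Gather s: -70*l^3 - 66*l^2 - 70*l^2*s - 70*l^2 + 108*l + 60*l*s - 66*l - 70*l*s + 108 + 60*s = -70*l^3 - 136*l^2 + 42*l + s*(-70*l^2 - 10*l + 60) + 108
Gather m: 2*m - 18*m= -16*m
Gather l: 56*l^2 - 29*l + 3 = 56*l^2 - 29*l + 3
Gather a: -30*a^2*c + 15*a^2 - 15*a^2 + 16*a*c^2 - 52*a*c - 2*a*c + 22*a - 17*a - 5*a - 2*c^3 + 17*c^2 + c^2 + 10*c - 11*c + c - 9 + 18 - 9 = -30*a^2*c + a*(16*c^2 - 54*c) - 2*c^3 + 18*c^2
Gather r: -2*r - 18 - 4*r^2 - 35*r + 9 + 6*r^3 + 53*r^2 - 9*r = 6*r^3 + 49*r^2 - 46*r - 9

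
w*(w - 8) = w^2 - 8*w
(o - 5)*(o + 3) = o^2 - 2*o - 15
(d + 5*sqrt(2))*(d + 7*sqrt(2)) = d^2 + 12*sqrt(2)*d + 70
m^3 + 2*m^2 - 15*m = m*(m - 3)*(m + 5)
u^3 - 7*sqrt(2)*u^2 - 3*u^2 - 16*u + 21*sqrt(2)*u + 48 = (u - 3)*(u - 8*sqrt(2))*(u + sqrt(2))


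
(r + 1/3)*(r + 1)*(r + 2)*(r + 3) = r^4 + 19*r^3/3 + 13*r^2 + 29*r/3 + 2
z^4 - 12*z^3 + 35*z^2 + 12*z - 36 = (z - 6)^2*(z - 1)*(z + 1)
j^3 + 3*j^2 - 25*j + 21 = (j - 3)*(j - 1)*(j + 7)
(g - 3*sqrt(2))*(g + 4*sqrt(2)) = g^2 + sqrt(2)*g - 24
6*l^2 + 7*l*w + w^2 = (l + w)*(6*l + w)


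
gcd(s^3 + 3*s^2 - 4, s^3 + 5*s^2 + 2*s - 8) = s^2 + s - 2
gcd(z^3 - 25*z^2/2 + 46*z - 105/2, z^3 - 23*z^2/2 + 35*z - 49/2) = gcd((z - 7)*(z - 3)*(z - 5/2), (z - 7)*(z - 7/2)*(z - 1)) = z - 7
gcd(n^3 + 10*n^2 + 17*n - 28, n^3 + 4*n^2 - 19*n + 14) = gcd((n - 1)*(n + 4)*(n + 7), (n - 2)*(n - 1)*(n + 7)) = n^2 + 6*n - 7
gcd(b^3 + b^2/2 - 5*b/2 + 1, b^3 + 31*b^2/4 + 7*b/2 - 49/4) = b - 1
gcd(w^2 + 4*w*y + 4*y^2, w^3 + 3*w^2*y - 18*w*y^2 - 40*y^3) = w + 2*y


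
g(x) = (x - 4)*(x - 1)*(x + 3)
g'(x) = (x - 4)*(x - 1) + (x - 4)*(x + 3) + (x - 1)*(x + 3) = 3*x^2 - 4*x - 11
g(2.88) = -12.38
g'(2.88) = 2.36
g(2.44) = -12.22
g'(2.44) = -2.90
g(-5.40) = -144.38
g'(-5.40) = 98.08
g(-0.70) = 18.38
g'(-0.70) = -6.73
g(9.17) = 514.05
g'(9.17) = 204.59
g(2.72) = -12.59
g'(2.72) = 0.32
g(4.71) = 20.31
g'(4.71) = 36.71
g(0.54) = 5.63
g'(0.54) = -12.29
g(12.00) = 1320.00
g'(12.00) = 373.00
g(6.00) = 90.00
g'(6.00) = 73.00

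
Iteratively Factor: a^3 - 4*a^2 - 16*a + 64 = (a - 4)*(a^2 - 16) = (a - 4)*(a + 4)*(a - 4)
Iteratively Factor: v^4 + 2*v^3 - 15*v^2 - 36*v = (v + 3)*(v^3 - v^2 - 12*v) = v*(v + 3)*(v^2 - v - 12) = v*(v - 4)*(v + 3)*(v + 3)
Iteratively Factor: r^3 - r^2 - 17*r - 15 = (r + 1)*(r^2 - 2*r - 15) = (r + 1)*(r + 3)*(r - 5)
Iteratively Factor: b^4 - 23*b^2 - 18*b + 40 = (b - 5)*(b^3 + 5*b^2 + 2*b - 8) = (b - 5)*(b - 1)*(b^2 + 6*b + 8) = (b - 5)*(b - 1)*(b + 2)*(b + 4)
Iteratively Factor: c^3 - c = (c)*(c^2 - 1) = c*(c - 1)*(c + 1)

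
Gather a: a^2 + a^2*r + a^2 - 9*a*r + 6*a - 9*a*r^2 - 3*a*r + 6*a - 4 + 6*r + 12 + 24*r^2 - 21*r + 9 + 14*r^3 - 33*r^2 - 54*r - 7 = a^2*(r + 2) + a*(-9*r^2 - 12*r + 12) + 14*r^3 - 9*r^2 - 69*r + 10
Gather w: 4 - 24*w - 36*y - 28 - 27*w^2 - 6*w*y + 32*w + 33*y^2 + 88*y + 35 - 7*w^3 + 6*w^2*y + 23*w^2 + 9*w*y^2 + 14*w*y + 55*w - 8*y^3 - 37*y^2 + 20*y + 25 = -7*w^3 + w^2*(6*y - 4) + w*(9*y^2 + 8*y + 63) - 8*y^3 - 4*y^2 + 72*y + 36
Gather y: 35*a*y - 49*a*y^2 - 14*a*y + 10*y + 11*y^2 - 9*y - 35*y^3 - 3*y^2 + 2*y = -35*y^3 + y^2*(8 - 49*a) + y*(21*a + 3)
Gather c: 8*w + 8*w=16*w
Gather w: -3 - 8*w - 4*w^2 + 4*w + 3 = -4*w^2 - 4*w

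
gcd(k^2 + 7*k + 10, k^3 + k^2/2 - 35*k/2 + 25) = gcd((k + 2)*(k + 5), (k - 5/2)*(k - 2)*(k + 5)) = k + 5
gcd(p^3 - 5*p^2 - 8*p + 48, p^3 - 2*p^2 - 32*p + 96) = p^2 - 8*p + 16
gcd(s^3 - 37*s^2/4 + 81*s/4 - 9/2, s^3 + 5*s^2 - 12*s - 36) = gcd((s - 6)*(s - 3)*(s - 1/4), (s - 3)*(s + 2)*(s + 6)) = s - 3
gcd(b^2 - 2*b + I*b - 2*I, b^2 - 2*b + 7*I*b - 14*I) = b - 2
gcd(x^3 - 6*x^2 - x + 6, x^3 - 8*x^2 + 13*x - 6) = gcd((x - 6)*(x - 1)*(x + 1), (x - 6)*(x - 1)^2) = x^2 - 7*x + 6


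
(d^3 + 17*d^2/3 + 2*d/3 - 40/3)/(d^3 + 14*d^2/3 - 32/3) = (d + 5)/(d + 4)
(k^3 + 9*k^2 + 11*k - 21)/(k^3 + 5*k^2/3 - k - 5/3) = 3*(k^2 + 10*k + 21)/(3*k^2 + 8*k + 5)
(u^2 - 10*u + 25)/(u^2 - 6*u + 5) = (u - 5)/(u - 1)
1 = 1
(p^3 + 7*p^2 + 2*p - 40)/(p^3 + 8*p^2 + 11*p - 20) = (p - 2)/(p - 1)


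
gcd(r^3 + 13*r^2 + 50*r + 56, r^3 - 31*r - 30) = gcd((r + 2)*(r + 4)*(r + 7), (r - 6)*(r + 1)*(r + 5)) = 1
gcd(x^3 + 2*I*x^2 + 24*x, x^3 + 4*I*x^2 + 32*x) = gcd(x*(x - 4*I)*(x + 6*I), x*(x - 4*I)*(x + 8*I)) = x^2 - 4*I*x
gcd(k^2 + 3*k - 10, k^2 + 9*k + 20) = k + 5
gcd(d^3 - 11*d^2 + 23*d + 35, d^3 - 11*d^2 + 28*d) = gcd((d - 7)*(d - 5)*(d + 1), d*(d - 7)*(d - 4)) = d - 7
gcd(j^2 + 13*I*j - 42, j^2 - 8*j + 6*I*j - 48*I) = j + 6*I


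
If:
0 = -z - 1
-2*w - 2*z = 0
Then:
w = 1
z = -1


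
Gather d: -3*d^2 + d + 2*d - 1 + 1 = -3*d^2 + 3*d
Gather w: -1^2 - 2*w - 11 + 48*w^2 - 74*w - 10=48*w^2 - 76*w - 22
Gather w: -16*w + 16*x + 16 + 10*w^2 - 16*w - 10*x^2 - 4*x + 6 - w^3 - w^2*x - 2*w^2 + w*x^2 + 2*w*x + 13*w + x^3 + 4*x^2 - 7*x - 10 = -w^3 + w^2*(8 - x) + w*(x^2 + 2*x - 19) + x^3 - 6*x^2 + 5*x + 12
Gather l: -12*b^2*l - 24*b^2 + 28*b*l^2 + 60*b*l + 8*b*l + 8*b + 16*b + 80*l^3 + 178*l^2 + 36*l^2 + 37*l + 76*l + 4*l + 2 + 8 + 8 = -24*b^2 + 24*b + 80*l^3 + l^2*(28*b + 214) + l*(-12*b^2 + 68*b + 117) + 18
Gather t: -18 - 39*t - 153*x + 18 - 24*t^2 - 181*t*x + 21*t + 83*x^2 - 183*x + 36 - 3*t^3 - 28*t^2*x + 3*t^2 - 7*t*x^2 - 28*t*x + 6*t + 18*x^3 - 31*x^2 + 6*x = -3*t^3 + t^2*(-28*x - 21) + t*(-7*x^2 - 209*x - 12) + 18*x^3 + 52*x^2 - 330*x + 36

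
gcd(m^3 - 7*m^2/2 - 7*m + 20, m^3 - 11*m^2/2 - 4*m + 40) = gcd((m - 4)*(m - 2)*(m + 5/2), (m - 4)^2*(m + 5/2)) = m^2 - 3*m/2 - 10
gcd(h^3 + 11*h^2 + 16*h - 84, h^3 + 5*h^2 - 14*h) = h^2 + 5*h - 14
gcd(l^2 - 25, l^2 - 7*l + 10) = l - 5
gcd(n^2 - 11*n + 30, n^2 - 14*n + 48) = n - 6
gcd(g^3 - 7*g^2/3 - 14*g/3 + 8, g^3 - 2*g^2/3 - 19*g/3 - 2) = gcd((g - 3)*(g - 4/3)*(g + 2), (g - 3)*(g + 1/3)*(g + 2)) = g^2 - g - 6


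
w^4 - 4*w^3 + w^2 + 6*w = w*(w - 3)*(w - 2)*(w + 1)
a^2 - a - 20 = (a - 5)*(a + 4)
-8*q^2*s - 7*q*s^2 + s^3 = s*(-8*q + s)*(q + s)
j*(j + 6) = j^2 + 6*j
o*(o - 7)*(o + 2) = o^3 - 5*o^2 - 14*o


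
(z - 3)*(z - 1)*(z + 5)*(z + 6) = z^4 + 7*z^3 - 11*z^2 - 87*z + 90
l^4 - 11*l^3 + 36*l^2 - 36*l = l*(l - 6)*(l - 3)*(l - 2)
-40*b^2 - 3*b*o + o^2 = (-8*b + o)*(5*b + o)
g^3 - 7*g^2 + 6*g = g*(g - 6)*(g - 1)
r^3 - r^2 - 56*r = r*(r - 8)*(r + 7)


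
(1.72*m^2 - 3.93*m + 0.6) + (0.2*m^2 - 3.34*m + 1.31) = 1.92*m^2 - 7.27*m + 1.91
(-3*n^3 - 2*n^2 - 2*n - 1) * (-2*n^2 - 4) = 6*n^5 + 4*n^4 + 16*n^3 + 10*n^2 + 8*n + 4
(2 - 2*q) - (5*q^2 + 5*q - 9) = -5*q^2 - 7*q + 11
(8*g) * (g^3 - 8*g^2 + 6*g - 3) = 8*g^4 - 64*g^3 + 48*g^2 - 24*g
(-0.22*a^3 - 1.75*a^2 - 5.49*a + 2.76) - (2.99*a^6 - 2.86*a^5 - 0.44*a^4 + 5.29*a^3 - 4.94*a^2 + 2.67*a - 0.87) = -2.99*a^6 + 2.86*a^5 + 0.44*a^4 - 5.51*a^3 + 3.19*a^2 - 8.16*a + 3.63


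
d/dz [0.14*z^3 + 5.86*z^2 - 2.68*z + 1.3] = 0.42*z^2 + 11.72*z - 2.68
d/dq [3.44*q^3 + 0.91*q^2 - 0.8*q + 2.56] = 10.32*q^2 + 1.82*q - 0.8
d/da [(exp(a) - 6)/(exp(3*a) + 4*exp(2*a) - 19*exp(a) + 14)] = (-(exp(a) - 6)*(3*exp(2*a) + 8*exp(a) - 19) + exp(3*a) + 4*exp(2*a) - 19*exp(a) + 14)*exp(a)/(exp(3*a) + 4*exp(2*a) - 19*exp(a) + 14)^2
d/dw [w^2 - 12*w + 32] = 2*w - 12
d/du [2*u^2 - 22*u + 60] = 4*u - 22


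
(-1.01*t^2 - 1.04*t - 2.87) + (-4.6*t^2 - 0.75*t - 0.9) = -5.61*t^2 - 1.79*t - 3.77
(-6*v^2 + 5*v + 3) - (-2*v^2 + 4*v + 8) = -4*v^2 + v - 5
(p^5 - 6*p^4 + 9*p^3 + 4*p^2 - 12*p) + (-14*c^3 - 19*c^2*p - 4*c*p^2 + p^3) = -14*c^3 - 19*c^2*p - 4*c*p^2 + p^5 - 6*p^4 + 10*p^3 + 4*p^2 - 12*p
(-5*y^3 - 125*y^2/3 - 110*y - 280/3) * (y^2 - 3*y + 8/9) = -5*y^5 - 80*y^4/3 + 95*y^3/9 + 5390*y^2/27 + 1640*y/9 - 2240/27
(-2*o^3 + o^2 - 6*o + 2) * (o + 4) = -2*o^4 - 7*o^3 - 2*o^2 - 22*o + 8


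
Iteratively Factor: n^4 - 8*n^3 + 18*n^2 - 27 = (n - 3)*(n^3 - 5*n^2 + 3*n + 9) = (n - 3)^2*(n^2 - 2*n - 3) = (n - 3)^3*(n + 1)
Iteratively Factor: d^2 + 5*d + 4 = (d + 1)*(d + 4)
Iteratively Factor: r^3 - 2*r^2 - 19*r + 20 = (r - 1)*(r^2 - r - 20) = (r - 5)*(r - 1)*(r + 4)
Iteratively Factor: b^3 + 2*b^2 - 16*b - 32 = (b + 4)*(b^2 - 2*b - 8) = (b + 2)*(b + 4)*(b - 4)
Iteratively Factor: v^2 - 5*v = (v)*(v - 5)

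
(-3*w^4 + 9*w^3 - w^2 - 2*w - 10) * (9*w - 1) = -27*w^5 + 84*w^4 - 18*w^3 - 17*w^2 - 88*w + 10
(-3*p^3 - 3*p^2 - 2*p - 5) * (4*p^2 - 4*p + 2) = -12*p^5 - 2*p^3 - 18*p^2 + 16*p - 10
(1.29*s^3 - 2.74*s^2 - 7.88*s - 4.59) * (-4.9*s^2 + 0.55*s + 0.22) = -6.321*s^5 + 14.1355*s^4 + 37.3888*s^3 + 17.5542*s^2 - 4.2581*s - 1.0098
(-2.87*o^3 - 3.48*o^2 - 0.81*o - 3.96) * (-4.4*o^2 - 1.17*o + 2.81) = 12.628*o^5 + 18.6699*o^4 - 0.4291*o^3 + 8.5929*o^2 + 2.3571*o - 11.1276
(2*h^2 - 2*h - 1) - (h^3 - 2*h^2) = -h^3 + 4*h^2 - 2*h - 1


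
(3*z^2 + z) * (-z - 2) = -3*z^3 - 7*z^2 - 2*z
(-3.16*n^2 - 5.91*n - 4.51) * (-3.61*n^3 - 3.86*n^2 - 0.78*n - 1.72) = 11.4076*n^5 + 33.5327*n^4 + 41.5585*n^3 + 27.4536*n^2 + 13.683*n + 7.7572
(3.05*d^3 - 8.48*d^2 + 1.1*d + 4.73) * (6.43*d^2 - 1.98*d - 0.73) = 19.6115*d^5 - 60.5654*d^4 + 21.6369*d^3 + 34.4263*d^2 - 10.1684*d - 3.4529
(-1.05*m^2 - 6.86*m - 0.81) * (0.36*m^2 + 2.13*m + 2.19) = -0.378*m^4 - 4.7061*m^3 - 17.2029*m^2 - 16.7487*m - 1.7739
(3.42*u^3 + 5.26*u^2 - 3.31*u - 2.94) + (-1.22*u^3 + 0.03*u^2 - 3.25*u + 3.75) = 2.2*u^3 + 5.29*u^2 - 6.56*u + 0.81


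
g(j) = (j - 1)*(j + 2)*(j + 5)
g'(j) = (j - 1)*(j + 2) + (j - 1)*(j + 5) + (j + 2)*(j + 5) = 3*j^2 + 12*j + 3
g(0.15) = -9.41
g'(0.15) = 4.87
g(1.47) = 10.55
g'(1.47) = 27.12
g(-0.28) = -10.39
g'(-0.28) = -0.12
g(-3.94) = 10.16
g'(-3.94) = 2.29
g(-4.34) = 8.25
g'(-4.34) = 7.43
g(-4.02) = 9.94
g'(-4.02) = 3.24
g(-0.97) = -8.18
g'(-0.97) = -5.82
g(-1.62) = -3.37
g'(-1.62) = -8.57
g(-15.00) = -2080.00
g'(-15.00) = 498.00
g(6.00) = 440.00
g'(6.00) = 183.00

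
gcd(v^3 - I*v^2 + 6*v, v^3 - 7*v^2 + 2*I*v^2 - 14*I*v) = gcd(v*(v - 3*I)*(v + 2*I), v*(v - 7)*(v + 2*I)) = v^2 + 2*I*v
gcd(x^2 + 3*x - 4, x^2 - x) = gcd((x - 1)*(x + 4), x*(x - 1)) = x - 1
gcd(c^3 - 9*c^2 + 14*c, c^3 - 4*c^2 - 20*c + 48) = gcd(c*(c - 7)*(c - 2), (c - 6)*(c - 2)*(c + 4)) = c - 2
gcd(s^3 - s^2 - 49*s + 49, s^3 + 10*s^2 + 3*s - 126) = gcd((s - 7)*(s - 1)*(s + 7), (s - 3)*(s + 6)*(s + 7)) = s + 7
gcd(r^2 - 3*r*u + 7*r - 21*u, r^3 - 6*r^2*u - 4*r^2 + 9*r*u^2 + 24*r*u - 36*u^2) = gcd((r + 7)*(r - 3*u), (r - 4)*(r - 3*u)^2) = r - 3*u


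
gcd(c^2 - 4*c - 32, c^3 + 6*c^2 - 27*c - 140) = c + 4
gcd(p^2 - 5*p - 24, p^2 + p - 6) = p + 3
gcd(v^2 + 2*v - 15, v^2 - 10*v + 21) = v - 3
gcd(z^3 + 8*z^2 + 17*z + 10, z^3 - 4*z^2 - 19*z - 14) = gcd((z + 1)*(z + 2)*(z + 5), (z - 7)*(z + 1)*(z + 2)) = z^2 + 3*z + 2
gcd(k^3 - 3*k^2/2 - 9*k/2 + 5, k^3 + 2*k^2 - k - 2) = k^2 + k - 2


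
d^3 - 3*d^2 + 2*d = d*(d - 2)*(d - 1)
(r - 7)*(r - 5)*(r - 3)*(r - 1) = r^4 - 16*r^3 + 86*r^2 - 176*r + 105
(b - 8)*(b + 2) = b^2 - 6*b - 16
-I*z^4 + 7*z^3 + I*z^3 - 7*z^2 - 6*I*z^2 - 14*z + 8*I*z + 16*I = (z - 2)*(z - I)*(z + 8*I)*(-I*z - I)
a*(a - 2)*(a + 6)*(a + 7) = a^4 + 11*a^3 + 16*a^2 - 84*a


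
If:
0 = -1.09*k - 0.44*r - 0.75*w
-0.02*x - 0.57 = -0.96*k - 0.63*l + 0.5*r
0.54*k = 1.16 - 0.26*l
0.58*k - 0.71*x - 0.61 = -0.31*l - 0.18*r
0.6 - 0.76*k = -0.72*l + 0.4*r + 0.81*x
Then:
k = 0.15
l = 4.14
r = 4.29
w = -2.74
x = 2.16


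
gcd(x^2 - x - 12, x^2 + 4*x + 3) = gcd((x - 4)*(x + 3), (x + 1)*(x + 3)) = x + 3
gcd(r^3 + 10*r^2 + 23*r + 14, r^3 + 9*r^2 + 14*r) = r^2 + 9*r + 14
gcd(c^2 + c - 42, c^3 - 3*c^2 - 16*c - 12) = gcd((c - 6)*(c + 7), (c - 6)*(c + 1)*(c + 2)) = c - 6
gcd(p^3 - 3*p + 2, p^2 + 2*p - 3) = p - 1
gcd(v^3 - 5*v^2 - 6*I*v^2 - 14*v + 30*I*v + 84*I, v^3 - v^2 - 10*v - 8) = v + 2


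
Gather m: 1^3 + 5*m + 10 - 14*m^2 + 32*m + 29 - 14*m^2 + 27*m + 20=-28*m^2 + 64*m + 60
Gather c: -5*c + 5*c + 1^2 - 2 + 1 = 0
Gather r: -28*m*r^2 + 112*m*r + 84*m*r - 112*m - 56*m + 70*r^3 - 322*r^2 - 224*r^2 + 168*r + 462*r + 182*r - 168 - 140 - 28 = -168*m + 70*r^3 + r^2*(-28*m - 546) + r*(196*m + 812) - 336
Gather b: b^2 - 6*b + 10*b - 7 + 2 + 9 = b^2 + 4*b + 4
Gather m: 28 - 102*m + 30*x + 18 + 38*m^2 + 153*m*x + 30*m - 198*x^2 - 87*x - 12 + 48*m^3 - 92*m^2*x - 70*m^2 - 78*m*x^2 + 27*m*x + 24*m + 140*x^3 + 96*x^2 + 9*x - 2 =48*m^3 + m^2*(-92*x - 32) + m*(-78*x^2 + 180*x - 48) + 140*x^3 - 102*x^2 - 48*x + 32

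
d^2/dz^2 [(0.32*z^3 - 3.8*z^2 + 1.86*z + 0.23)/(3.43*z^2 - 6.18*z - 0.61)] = (3.5527136788005e-15*z^5 - 91.5526040000001*z^3 - 24.2308620000001*z^2 - 5.18791199999998*z + 1.679346)/(40.353607*z^6 - 218.121246*z^5 + 371.470029*z^4 - 158.446548*z^3 - 66.063183*z^2 - 6.898734*z - 0.226981)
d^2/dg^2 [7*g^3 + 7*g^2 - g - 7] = 42*g + 14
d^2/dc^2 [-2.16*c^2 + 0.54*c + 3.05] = -4.32000000000000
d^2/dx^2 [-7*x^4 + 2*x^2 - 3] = 4 - 84*x^2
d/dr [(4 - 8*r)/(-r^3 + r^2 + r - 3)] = 4*(-4*r^3 + 5*r^2 - 2*r + 5)/(r^6 - 2*r^5 - r^4 + 8*r^3 - 5*r^2 - 6*r + 9)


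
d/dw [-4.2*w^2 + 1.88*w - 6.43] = 1.88 - 8.4*w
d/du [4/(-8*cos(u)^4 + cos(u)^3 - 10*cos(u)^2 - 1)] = 4*(-32*cos(u)^2 + 3*cos(u) - 20)*sin(u)*cos(u)/(8*cos(u)^4 - cos(u)^3 + 10*cos(u)^2 + 1)^2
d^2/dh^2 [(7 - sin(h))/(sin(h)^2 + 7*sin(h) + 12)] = (sin(h)^5 - 35*sin(h)^4 - 221*sin(h)^3 - 49*sin(h)^2 + 1098*sin(h) + 686)/(sin(h)^2 + 7*sin(h) + 12)^3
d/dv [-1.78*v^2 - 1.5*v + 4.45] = -3.56*v - 1.5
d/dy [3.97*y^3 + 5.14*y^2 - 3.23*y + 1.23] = 11.91*y^2 + 10.28*y - 3.23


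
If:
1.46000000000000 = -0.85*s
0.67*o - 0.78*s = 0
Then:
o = -2.00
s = -1.72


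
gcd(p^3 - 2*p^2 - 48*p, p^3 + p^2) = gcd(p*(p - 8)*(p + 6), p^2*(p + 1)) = p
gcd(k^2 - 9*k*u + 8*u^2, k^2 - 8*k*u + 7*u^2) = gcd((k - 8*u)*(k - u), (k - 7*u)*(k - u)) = -k + u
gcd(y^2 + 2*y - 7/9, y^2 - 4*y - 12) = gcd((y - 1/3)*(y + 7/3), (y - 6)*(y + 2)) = 1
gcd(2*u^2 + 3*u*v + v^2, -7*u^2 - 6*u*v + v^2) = u + v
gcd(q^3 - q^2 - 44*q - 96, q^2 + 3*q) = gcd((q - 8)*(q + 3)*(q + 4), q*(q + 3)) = q + 3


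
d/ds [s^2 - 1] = 2*s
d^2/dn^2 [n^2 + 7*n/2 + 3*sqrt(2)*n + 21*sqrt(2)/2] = 2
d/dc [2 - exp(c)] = -exp(c)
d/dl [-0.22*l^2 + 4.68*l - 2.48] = 4.68 - 0.44*l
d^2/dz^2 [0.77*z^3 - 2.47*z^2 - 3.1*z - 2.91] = 4.62*z - 4.94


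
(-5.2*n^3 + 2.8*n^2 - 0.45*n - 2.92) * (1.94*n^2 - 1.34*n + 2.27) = -10.088*n^5 + 12.4*n^4 - 16.429*n^3 + 1.2942*n^2 + 2.8913*n - 6.6284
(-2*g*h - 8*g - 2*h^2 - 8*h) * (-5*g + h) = 10*g^2*h + 40*g^2 + 8*g*h^2 + 32*g*h - 2*h^3 - 8*h^2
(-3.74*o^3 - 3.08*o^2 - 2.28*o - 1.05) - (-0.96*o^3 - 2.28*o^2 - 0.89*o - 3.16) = -2.78*o^3 - 0.8*o^2 - 1.39*o + 2.11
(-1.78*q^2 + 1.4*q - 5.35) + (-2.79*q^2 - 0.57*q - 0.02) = -4.57*q^2 + 0.83*q - 5.37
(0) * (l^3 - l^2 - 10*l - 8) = 0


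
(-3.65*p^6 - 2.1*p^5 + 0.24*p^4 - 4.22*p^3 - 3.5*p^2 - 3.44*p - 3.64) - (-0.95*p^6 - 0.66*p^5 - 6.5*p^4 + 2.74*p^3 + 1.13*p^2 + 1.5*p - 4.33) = -2.7*p^6 - 1.44*p^5 + 6.74*p^4 - 6.96*p^3 - 4.63*p^2 - 4.94*p + 0.69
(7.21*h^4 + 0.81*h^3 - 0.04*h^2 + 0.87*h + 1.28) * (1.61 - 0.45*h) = -3.2445*h^5 + 11.2436*h^4 + 1.3221*h^3 - 0.4559*h^2 + 0.8247*h + 2.0608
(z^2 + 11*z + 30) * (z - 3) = z^3 + 8*z^2 - 3*z - 90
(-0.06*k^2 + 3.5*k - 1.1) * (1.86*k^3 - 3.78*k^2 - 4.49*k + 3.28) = -0.1116*k^5 + 6.7368*k^4 - 15.0066*k^3 - 11.7538*k^2 + 16.419*k - 3.608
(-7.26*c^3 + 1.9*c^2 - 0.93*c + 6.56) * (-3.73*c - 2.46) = 27.0798*c^4 + 10.7726*c^3 - 1.2051*c^2 - 22.181*c - 16.1376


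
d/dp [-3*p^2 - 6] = -6*p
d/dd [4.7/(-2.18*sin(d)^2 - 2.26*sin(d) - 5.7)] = (20.492*sin(d) + 10.622)*cos(d)/(2.18*sin(d)^2 + 2.26*sin(d) + 5.7)^2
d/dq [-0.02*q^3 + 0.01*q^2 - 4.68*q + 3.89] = -0.06*q^2 + 0.02*q - 4.68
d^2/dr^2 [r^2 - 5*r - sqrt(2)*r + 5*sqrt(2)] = 2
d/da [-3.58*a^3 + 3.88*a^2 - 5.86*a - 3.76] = -10.74*a^2 + 7.76*a - 5.86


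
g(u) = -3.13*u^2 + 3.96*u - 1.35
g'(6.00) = -33.60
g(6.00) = -90.27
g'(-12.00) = 79.08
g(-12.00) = -499.59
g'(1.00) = -2.30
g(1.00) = -0.52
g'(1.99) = -8.50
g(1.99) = -5.86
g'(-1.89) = 15.79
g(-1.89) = -20.02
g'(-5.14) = 36.14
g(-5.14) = -104.40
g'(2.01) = -8.62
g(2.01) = -6.04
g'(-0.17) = 5.02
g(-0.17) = -2.11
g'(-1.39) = 12.66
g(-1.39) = -12.90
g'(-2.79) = 21.43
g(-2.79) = -36.76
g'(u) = 3.96 - 6.26*u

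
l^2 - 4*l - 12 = (l - 6)*(l + 2)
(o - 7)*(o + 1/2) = o^2 - 13*o/2 - 7/2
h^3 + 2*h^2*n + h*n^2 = h*(h + n)^2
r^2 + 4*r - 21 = (r - 3)*(r + 7)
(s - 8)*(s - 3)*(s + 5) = s^3 - 6*s^2 - 31*s + 120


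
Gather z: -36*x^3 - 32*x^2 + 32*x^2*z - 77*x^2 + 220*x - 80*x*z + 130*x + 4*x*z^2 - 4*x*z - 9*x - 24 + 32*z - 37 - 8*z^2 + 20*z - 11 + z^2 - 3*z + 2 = -36*x^3 - 109*x^2 + 341*x + z^2*(4*x - 7) + z*(32*x^2 - 84*x + 49) - 70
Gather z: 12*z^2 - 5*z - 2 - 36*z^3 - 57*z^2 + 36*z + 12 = -36*z^3 - 45*z^2 + 31*z + 10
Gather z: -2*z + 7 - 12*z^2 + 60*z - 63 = -12*z^2 + 58*z - 56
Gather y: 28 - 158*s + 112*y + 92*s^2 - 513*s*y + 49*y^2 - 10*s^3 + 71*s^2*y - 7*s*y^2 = -10*s^3 + 92*s^2 - 158*s + y^2*(49 - 7*s) + y*(71*s^2 - 513*s + 112) + 28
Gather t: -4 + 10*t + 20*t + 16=30*t + 12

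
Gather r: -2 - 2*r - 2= -2*r - 4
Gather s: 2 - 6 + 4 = 0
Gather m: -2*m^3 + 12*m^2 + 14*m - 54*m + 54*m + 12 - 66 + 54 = -2*m^3 + 12*m^2 + 14*m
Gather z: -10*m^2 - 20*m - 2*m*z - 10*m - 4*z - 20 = -10*m^2 - 30*m + z*(-2*m - 4) - 20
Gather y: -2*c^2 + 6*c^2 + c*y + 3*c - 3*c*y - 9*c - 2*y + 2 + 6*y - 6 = 4*c^2 - 6*c + y*(4 - 2*c) - 4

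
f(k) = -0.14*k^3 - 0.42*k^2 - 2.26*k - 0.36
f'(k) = -0.42*k^2 - 0.84*k - 2.26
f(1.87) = -6.97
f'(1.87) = -5.30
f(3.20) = -16.48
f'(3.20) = -9.25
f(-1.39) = 2.35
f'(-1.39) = -1.90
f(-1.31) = 2.19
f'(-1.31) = -1.88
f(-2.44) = 4.69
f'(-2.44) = -2.71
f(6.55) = -72.52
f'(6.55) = -25.78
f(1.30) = -4.32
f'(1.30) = -4.06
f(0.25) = -0.95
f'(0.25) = -2.50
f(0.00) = -0.36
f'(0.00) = -2.26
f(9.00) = -156.78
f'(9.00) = -43.84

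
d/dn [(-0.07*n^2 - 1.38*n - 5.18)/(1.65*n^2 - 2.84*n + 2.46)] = (2.4758*n^2 + 16.7496*n - 18.106)/(2.7225*n^4 - 9.372*n^3 + 16.1836*n^2 - 13.9728*n + 6.0516)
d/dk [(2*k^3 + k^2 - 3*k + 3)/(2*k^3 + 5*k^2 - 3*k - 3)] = 2*(4*k^4 - 12*k^2 - 18*k + 9)/(4*k^6 + 20*k^5 + 13*k^4 - 42*k^3 - 21*k^2 + 18*k + 9)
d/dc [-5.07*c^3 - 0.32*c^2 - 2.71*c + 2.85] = -15.21*c^2 - 0.64*c - 2.71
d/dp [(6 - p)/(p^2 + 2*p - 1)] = (-p^2 - 2*p + 2*(p - 6)*(p + 1) + 1)/(p^2 + 2*p - 1)^2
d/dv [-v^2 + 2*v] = 2 - 2*v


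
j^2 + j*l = j*(j + l)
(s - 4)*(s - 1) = s^2 - 5*s + 4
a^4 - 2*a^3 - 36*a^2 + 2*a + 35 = (a - 7)*(a - 1)*(a + 1)*(a + 5)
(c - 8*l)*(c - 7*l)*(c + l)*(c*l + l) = c^4*l - 14*c^3*l^2 + c^3*l + 41*c^2*l^3 - 14*c^2*l^2 + 56*c*l^4 + 41*c*l^3 + 56*l^4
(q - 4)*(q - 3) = q^2 - 7*q + 12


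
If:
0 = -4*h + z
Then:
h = z/4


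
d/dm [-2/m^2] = 4/m^3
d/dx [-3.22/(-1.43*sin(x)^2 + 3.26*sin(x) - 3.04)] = (10.4972 - 9.2092*sin(x))*cos(x)/(1.43*sin(x)^2 - 3.26*sin(x) + 3.04)^2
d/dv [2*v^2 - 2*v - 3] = 4*v - 2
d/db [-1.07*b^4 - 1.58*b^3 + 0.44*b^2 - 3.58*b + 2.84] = -4.28*b^3 - 4.74*b^2 + 0.88*b - 3.58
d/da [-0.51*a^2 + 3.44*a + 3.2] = 3.44 - 1.02*a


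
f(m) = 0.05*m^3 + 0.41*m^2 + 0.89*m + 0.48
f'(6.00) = 11.21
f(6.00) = 31.38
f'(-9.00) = 5.66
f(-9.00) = -10.77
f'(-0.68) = 0.40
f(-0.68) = 0.05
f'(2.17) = 3.38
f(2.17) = 4.85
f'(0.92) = 1.77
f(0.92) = 1.68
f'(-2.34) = -0.21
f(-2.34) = 0.00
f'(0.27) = 1.12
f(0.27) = 0.75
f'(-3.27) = -0.19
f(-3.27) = 0.21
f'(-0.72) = 0.38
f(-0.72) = 0.03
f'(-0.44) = 0.56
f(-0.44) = 0.16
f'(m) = 0.15*m^2 + 0.82*m + 0.89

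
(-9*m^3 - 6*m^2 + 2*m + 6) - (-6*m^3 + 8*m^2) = -3*m^3 - 14*m^2 + 2*m + 6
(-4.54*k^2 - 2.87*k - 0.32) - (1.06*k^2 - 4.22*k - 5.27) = -5.6*k^2 + 1.35*k + 4.95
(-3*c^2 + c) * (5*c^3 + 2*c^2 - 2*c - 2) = -15*c^5 - c^4 + 8*c^3 + 4*c^2 - 2*c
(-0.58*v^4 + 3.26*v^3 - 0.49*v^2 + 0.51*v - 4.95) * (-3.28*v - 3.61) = 1.9024*v^5 - 8.599*v^4 - 10.1614*v^3 + 0.0961000000000001*v^2 + 14.3949*v + 17.8695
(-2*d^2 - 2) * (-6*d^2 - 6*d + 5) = 12*d^4 + 12*d^3 + 2*d^2 + 12*d - 10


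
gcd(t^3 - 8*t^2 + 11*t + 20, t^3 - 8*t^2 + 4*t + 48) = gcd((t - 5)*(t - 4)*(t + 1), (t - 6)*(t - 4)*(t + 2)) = t - 4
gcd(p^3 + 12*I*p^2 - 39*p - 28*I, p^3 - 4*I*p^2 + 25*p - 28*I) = p + 4*I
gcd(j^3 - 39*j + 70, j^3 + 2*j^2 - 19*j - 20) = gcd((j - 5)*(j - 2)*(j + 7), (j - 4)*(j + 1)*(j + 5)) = 1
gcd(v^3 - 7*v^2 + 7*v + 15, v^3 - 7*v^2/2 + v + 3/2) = v - 3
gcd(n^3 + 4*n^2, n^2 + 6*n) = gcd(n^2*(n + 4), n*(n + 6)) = n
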